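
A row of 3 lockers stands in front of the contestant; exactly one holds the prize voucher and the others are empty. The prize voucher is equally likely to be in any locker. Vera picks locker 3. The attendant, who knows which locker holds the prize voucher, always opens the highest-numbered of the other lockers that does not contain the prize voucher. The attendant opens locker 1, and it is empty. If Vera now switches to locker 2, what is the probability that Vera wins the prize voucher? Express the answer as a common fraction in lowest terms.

1

Consider each possible location of the prize voucher in turn.
If it is in locker 1 (prior 1/3): the attendant opened locker 1, so this case is ruled out; weight (1/3)·0 = 0.
If it is in locker 2 (prior 1/3): locker 1 is the highest-numbered option available, probability 1; weight (1/3)·1 = 1/3.
If it is in locker 3 (prior 1/3): the attendant would have opened locker 2 instead, probability 0; weight (1/3)·0 = 0.
The weights sum to 1/3.
So P(the prize voucher in locker 2 | the attendant opened locker 1) = (1/3) / (1/3) = 1.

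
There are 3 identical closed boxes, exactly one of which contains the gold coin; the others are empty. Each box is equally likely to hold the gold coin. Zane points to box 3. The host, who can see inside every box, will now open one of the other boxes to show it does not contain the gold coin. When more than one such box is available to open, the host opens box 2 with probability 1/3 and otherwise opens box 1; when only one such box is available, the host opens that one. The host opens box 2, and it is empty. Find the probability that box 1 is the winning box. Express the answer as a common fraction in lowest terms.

3/4

Consider each possible location of the gold coin in turn.
If it is in box 1 (prior 1/3): only box 2 is available, probability 1; weight (1/3)·1 = 1/3.
If it is in box 2 (prior 1/3): the host opened box 2, so this case is ruled out; weight (1/3)·0 = 0.
If it is in box 3 (prior 1/3): box 2 is available, opened with probability 1/3; weight (1/3)·(1/3) = 1/9.
The weights sum to 4/9.
So P(the gold coin in box 1 | the host opened box 2) = (1/3) / (4/9) = 3/4.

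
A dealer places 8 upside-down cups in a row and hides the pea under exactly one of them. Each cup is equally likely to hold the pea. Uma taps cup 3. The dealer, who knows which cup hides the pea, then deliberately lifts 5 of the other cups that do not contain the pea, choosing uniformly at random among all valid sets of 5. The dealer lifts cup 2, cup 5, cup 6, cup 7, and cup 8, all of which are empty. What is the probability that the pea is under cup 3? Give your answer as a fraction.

1/8

Condition on the true location of the pea.
If it is under either of cups 1 and 4 (prior 1/8 each): the dealer has 6 equally likely choices, so probability 1/6; weight (1/8)·(1/6) = 1/48 each.
If it is under any of cups 2, 5, 6, 7, and 8 (prior 1/8 each): that cup was opened and seen not to hold the prize — ruled out; weight (1/8)·0 = 0 each.
If it is under cup 3 (prior 1/8): the dealer has 21 equally likely choices, so probability 1/21; weight (1/8)·(1/21) = 1/168.
The weights sum to 1/21.
So P(the pea under cup 3 | the dealer opened cup 2, cup 5, cup 6, cup 7, and cup 8) = (1/168) / (1/21) = 1/8.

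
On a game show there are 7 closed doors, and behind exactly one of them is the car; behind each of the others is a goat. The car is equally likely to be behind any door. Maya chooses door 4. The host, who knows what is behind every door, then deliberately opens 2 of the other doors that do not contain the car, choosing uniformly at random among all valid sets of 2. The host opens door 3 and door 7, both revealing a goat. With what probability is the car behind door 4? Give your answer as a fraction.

Consider each possible location of the car in turn.
If it is behind any of doors 1, 2, 5, and 6 (prior 1/7 each): the host has 10 equally likely choices, so probability 1/10; weight (1/7)·(1/10) = 1/70 each.
If it is behind either of doors 3 and 7 (prior 1/7 each): that door was opened and seen not to hold the prize — ruled out; weight (1/7)·0 = 0 each.
If it is behind door 4 (prior 1/7): the host has 15 equally likely choices, so probability 1/15; weight (1/7)·(1/15) = 1/105.
The weights sum to 1/15.
So P(the car behind door 4 | the host opened door 3 and door 7) = (1/105) / (1/15) = 1/7.

1/7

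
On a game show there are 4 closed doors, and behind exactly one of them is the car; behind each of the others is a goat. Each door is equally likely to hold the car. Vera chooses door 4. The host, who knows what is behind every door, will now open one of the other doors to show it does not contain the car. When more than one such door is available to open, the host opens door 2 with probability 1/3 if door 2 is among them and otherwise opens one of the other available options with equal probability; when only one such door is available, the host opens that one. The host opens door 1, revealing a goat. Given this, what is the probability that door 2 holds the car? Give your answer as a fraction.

Condition on the true location of the car.
If it is behind door 1 (prior 1/4): the host opened door 1, so this case is ruled out; weight (1/4)·0 = 0.
If it is behind door 2 (prior 1/4): door 2 holds the prize so is unavailable; the host chooses uniformly among the 2 others, probability 1/2; weight (1/4)·(1/2) = 1/8.
If it is behind door 3 (prior 1/4): door 2 is available but not opened, probability 2/3; weight (1/4)·(2/3) = 1/6.
If it is behind door 4 (prior 1/4): door 2 is available but not opened; door 1 gets probability (1 − 1/3)/2 = 1/3; weight (1/4)·(1/3) = 1/12.
The weights sum to 3/8.
So P(the car behind door 2 | the host opened door 1) = (1/8) / (3/8) = 1/3.

1/3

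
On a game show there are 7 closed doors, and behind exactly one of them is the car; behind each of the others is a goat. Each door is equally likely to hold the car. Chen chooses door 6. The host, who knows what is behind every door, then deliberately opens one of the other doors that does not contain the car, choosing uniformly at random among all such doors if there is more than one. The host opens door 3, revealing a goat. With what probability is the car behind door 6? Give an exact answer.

1/7

Consider each possible location of the car in turn.
If it is behind any of doors 1, 2, 4, 5, and 7 (prior 1/7 each): the host has 5 equally likely choices, so probability 1/5; weight (1/7)·(1/5) = 1/35 each.
If it is behind door 3 (prior 1/7): the host opened door 3, so this case is ruled out; weight (1/7)·0 = 0.
If it is behind door 6 (prior 1/7): the host has 6 equally likely choices, so probability 1/6; weight (1/7)·(1/6) = 1/42.
The weights sum to 1/6.
So P(the car behind door 6 | the host opened door 3) = (1/42) / (1/6) = 1/7.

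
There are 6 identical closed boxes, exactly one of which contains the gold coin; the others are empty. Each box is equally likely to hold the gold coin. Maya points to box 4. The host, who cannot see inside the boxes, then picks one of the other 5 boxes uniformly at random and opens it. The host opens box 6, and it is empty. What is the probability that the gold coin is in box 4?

1/5

Because the host chose which box to open without knowing where the gold coin is, the choice is independent of the prize location. Learning that box 6 does not hold the gold coin simply rules out that one location and leaves the remaining 5 boxes still equally likely by symmetry.
So P(the gold coin in box 4) = 1/5.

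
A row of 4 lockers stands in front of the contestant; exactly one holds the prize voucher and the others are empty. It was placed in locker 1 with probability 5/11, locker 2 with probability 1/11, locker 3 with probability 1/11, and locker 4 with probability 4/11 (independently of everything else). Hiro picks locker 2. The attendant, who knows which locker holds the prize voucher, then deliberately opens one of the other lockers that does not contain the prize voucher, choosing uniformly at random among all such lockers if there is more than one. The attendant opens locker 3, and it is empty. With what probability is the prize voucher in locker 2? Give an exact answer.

2/29

Apply Bayes' rule, conditioning on where the prize voucher actually is.
If it is in locker 1 (prior 5/11): the attendant has 2 equally likely choices, so probability 1/2; weight (5/11)·(1/2) = 5/22.
If it is in locker 2 (prior 1/11): the attendant has 3 equally likely choices, so probability 1/3; weight (1/11)·(1/3) = 1/33.
If it is in locker 3 (prior 1/11): the attendant opened locker 3, so this case is ruled out; weight (1/11)·0 = 0.
If it is in locker 4 (prior 4/11): the attendant has 2 equally likely choices, so probability 1/2; weight (4/11)·(1/2) = 2/11.
The weights sum to 29/66.
So P(the prize voucher in locker 2 | the attendant opened locker 3) = (1/33) / (29/66) = 2/29.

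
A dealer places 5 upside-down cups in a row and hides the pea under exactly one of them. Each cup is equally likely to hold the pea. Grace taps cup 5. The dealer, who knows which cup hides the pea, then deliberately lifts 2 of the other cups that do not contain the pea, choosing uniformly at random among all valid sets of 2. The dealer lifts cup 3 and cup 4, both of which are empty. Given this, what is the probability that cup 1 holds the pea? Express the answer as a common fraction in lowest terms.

Consider each possible location of the pea in turn.
If it is under either of cups 1 and 2 (prior 1/5 each): the dealer has 3 equally likely choices, so probability 1/3; weight (1/5)·(1/3) = 1/15 each.
If it is under either of cups 3 and 4 (prior 1/5 each): that cup was opened and seen not to hold the prize — ruled out; weight (1/5)·0 = 0 each.
If it is under cup 5 (prior 1/5): the dealer has 6 equally likely choices, so probability 1/6; weight (1/5)·(1/6) = 1/30.
The weights sum to 1/6.
So P(the pea under cup 1 | the dealer opened cup 3 and cup 4) = (1/15) / (1/6) = 2/5.

2/5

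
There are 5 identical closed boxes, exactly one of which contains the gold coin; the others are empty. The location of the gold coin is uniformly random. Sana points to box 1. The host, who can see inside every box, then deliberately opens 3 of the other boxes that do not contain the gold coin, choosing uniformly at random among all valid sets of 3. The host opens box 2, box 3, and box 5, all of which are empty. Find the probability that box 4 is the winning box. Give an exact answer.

Consider each possible location of the gold coin in turn.
If it is in box 1 (prior 1/5): the host has 4 equally likely choices, so probability 1/4; weight (1/5)·(1/4) = 1/20.
If it is in any of boxes 2, 3, and 5 (prior 1/5 each): that box was opened and seen not to hold the prize — ruled out; weight (1/5)·0 = 0 each.
If it is in box 4 (prior 1/5): the host has no choice, probability 1; weight (1/5)·1 = 1/5.
The weights sum to 1/4.
So P(the gold coin in box 4 | the host opened box 2, box 3, and box 5) = (1/5) / (1/4) = 4/5.

4/5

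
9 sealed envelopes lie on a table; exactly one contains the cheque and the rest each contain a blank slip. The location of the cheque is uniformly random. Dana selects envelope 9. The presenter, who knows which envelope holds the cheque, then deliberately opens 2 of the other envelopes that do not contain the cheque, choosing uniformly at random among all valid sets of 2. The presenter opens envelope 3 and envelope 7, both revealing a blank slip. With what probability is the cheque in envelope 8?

4/27

Apply Bayes' rule, conditioning on where the cheque actually is.
If it is in any of envelopes 1, 2, 4, 5, 6, and 8 (prior 1/9 each): the presenter has 21 equally likely choices, so probability 1/21; weight (1/9)·(1/21) = 1/189 each.
If it is in either of envelopes 3 and 7 (prior 1/9 each): that envelope was opened and seen not to hold the prize — ruled out; weight (1/9)·0 = 0 each.
If it is in envelope 9 (prior 1/9): the presenter has 28 equally likely choices, so probability 1/28; weight (1/9)·(1/28) = 1/252.
The weights sum to 1/28.
So P(the cheque in envelope 8 | the presenter opened envelope 3 and envelope 7) = (1/189) / (1/28) = 4/27.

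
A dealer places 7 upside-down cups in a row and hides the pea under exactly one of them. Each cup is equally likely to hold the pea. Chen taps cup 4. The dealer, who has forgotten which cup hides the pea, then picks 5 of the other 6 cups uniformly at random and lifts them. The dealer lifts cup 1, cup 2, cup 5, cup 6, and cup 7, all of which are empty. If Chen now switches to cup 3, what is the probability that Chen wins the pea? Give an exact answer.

1/2

Apply Bayes' rule, conditioning on where the pea actually is.
If it is under any of cups 1, 2, 5, 6, and 7 (prior 1/7 each): that cup was opened and seen not to hold the prize — ruled out; weight (1/7)·0 = 0 each.
If it is under either of cups 3 and 4 (prior 1/7 each): the dealer picks exactly this set with probability 1/6 regardless, and none is the prize; weight (1/7)·(1/6) = 1/42 each.
The weights sum to 1/21.
So P(the pea under cup 3 | the dealer opened cup 1, cup 2, cup 5, cup 6, and cup 7) = (1/42) / (1/21) = 1/2.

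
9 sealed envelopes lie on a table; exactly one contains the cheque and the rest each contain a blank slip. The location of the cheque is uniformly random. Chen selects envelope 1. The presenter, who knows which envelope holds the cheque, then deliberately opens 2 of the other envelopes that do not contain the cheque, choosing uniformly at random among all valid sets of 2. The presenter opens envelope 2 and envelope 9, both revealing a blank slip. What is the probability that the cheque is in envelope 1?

Condition on the true location of the cheque.
If it is in envelope 1 (prior 1/9): the presenter has 28 equally likely choices, so probability 1/28; weight (1/9)·(1/28) = 1/252.
If it is in either of envelopes 2 and 9 (prior 1/9 each): that envelope was opened and seen not to hold the prize — ruled out; weight (1/9)·0 = 0 each.
If it is in any of envelopes 3, 4, 5, 6, 7, and 8 (prior 1/9 each): the presenter has 21 equally likely choices, so probability 1/21; weight (1/9)·(1/21) = 1/189 each.
The weights sum to 1/28.
So P(the cheque in envelope 1 | the presenter opened envelope 2 and envelope 9) = (1/252) / (1/28) = 1/9.

1/9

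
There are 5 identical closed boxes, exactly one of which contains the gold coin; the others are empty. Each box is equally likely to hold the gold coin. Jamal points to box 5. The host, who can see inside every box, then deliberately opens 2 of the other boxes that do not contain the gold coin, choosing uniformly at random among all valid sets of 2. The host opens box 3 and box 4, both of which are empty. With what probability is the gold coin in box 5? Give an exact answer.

1/5

Apply Bayes' rule, conditioning on where the gold coin actually is.
If it is in either of boxes 1 and 2 (prior 1/5 each): the host has 3 equally likely choices, so probability 1/3; weight (1/5)·(1/3) = 1/15 each.
If it is in either of boxes 3 and 4 (prior 1/5 each): that box was opened and seen not to hold the prize — ruled out; weight (1/5)·0 = 0 each.
If it is in box 5 (prior 1/5): the host has 6 equally likely choices, so probability 1/6; weight (1/5)·(1/6) = 1/30.
The weights sum to 1/6.
So P(the gold coin in box 5 | the host opened box 3 and box 4) = (1/30) / (1/6) = 1/5.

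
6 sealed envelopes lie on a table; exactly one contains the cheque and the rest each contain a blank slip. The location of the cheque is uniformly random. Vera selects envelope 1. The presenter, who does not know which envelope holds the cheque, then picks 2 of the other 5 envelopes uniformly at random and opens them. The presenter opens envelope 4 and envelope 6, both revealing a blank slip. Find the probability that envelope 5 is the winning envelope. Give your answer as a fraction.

1/4

Because the presenter chose which envelopes to open without knowing where the cheque is, the choice is independent of the prize location. Learning that none of the 2 opened envelopes holds the cheque simply rules out those 2 locations and leaves the remaining 4 envelopes still equally likely by symmetry.
So P(the cheque in envelope 5) = 1/4.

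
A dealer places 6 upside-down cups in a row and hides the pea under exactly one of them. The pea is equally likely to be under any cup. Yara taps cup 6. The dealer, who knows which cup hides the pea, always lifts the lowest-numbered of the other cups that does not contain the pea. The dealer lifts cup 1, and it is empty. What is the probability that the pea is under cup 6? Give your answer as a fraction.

Apply Bayes' rule, conditioning on where the pea actually is.
If it is under cup 1 (prior 1/6): the dealer opened cup 1, so this case is ruled out; weight (1/6)·0 = 0.
If it is under any of cups 2, 3, 4, 5, and 6 (prior 1/6 each): cup 1 is the lowest-numbered option available, probability 1; weight (1/6)·1 = 1/6 each.
The weights sum to 5/6.
So P(the pea under cup 6 | the dealer opened cup 1) = (1/6) / (5/6) = 1/5.

1/5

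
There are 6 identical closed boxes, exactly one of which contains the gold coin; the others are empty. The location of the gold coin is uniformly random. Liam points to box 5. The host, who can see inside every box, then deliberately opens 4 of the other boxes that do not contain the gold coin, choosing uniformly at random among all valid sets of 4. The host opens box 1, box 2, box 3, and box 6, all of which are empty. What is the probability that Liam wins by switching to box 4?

Apply Bayes' rule, conditioning on where the gold coin actually is.
If it is in any of boxes 1, 2, 3, and 6 (prior 1/6 each): that box was opened and seen not to hold the prize — ruled out; weight (1/6)·0 = 0 each.
If it is in box 4 (prior 1/6): the host has no choice, probability 1; weight (1/6)·1 = 1/6.
If it is in box 5 (prior 1/6): the host has 5 equally likely choices, so probability 1/5; weight (1/6)·(1/5) = 1/30.
The weights sum to 1/5.
So P(the gold coin in box 4 | the host opened box 1, box 2, box 3, and box 6) = (1/6) / (1/5) = 5/6.

5/6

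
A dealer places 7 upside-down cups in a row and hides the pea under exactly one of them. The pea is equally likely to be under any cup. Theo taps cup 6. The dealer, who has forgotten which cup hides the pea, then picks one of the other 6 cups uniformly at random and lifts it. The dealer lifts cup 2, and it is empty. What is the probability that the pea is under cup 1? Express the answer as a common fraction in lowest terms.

Condition on the true location of the pea.
If it is under any of cups 1, 3, 4, 5, 6, and 7 (prior 1/7 each): the dealer picks cup 2 with probability 1/6 regardless, and it is not the prize; weight (1/7)·(1/6) = 1/42 each.
If it is under cup 2 (prior 1/7): the dealer opened cup 2, so this case is ruled out; weight (1/7)·0 = 0.
The weights sum to 1/7.
So P(the pea under cup 1 | the dealer opened cup 2) = (1/42) / (1/7) = 1/6.

1/6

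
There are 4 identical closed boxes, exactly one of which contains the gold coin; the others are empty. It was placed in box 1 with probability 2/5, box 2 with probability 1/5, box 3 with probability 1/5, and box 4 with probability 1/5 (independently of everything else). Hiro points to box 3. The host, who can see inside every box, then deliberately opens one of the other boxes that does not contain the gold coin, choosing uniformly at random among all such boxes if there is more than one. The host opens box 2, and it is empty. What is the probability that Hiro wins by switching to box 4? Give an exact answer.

Apply Bayes' rule, conditioning on where the gold coin actually is.
If it is in box 1 (prior 2/5): the host has 2 equally likely choices, so probability 1/2; weight (2/5)·(1/2) = 1/5.
If it is in box 2 (prior 1/5): the host opened box 2, so this case is ruled out; weight (1/5)·0 = 0.
If it is in box 3 (prior 1/5): the host has 3 equally likely choices, so probability 1/3; weight (1/5)·(1/3) = 1/15.
If it is in box 4 (prior 1/5): the host has 2 equally likely choices, so probability 1/2; weight (1/5)·(1/2) = 1/10.
The weights sum to 11/30.
So P(the gold coin in box 4 | the host opened box 2) = (1/10) / (11/30) = 3/11.

3/11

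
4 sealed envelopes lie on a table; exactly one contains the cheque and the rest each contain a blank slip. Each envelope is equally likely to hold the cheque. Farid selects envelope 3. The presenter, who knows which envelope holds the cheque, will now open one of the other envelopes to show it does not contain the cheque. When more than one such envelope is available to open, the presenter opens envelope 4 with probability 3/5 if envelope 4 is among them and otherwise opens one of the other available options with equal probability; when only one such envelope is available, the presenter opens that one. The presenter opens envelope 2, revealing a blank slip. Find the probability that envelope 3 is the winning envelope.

Consider each possible location of the cheque in turn.
If it is in envelope 1 (prior 1/4): envelope 4 is available but not opened, probability 2/5; weight (1/4)·(2/5) = 1/10.
If it is in envelope 2 (prior 1/4): the presenter opened envelope 2, so this case is ruled out; weight (1/4)·0 = 0.
If it is in envelope 3 (prior 1/4): envelope 4 is available but not opened; envelope 2 gets probability (1 − 3/5)/2 = 1/5; weight (1/4)·(1/5) = 1/20.
If it is in envelope 4 (prior 1/4): envelope 4 holds the prize so is unavailable; the presenter chooses uniformly among the 2 others, probability 1/2; weight (1/4)·(1/2) = 1/8.
The weights sum to 11/40.
So P(the cheque in envelope 3 | the presenter opened envelope 2) = (1/20) / (11/40) = 2/11.

2/11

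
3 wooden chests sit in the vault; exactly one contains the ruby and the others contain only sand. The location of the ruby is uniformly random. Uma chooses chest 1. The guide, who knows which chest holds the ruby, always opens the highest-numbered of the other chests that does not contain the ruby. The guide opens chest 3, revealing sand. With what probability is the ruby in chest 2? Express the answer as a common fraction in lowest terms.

Condition on the true location of the ruby.
If it is in either of chests 1 and 2 (prior 1/3 each): chest 3 is the highest-numbered option available, probability 1; weight (1/3)·1 = 1/3 each.
If it is in chest 3 (prior 1/3): the guide opened chest 3, so this case is ruled out; weight (1/3)·0 = 0.
The weights sum to 2/3.
So P(the ruby in chest 2 | the guide opened chest 3) = (1/3) / (2/3) = 1/2.

1/2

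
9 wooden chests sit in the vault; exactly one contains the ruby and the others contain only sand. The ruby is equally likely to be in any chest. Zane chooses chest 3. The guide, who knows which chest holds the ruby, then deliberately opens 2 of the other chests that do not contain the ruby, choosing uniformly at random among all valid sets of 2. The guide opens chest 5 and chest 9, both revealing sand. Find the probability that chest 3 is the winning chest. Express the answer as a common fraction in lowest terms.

Apply Bayes' rule, conditioning on where the ruby actually is.
If it is in any of chests 1, 2, 4, 6, 7, and 8 (prior 1/9 each): the guide has 21 equally likely choices, so probability 1/21; weight (1/9)·(1/21) = 1/189 each.
If it is in chest 3 (prior 1/9): the guide has 28 equally likely choices, so probability 1/28; weight (1/9)·(1/28) = 1/252.
If it is in either of chests 5 and 9 (prior 1/9 each): that chest was opened and seen not to hold the prize — ruled out; weight (1/9)·0 = 0 each.
The weights sum to 1/28.
So P(the ruby in chest 3 | the guide opened chest 5 and chest 9) = (1/252) / (1/28) = 1/9.

1/9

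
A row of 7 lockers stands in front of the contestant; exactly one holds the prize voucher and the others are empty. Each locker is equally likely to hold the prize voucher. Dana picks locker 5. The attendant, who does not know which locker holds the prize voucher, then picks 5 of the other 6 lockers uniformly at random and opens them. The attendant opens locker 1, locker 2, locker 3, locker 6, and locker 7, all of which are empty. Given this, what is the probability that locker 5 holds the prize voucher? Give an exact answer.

Condition on the true location of the prize voucher.
If it is in any of lockers 1, 2, 3, 6, and 7 (prior 1/7 each): that locker was opened and seen not to hold the prize — ruled out; weight (1/7)·0 = 0 each.
If it is in either of lockers 4 and 5 (prior 1/7 each): the attendant picks exactly this set with probability 1/6 regardless, and none is the prize; weight (1/7)·(1/6) = 1/42 each.
The weights sum to 1/21.
So P(the prize voucher in locker 5 | the attendant opened locker 1, locker 2, locker 3, locker 6, and locker 7) = (1/42) / (1/21) = 1/2.

1/2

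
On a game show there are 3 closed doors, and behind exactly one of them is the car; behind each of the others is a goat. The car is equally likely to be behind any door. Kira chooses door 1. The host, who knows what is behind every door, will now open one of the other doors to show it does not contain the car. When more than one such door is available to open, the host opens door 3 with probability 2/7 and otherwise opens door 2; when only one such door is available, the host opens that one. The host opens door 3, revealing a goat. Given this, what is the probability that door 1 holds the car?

2/9

Consider each possible location of the car in turn.
If it is behind door 1 (prior 1/3): door 3 is available, opened with probability 2/7; weight (1/3)·(2/7) = 2/21.
If it is behind door 2 (prior 1/3): only door 3 is available, probability 1; weight (1/3)·1 = 1/3.
If it is behind door 3 (prior 1/3): the host opened door 3, so this case is ruled out; weight (1/3)·0 = 0.
The weights sum to 3/7.
So P(the car behind door 1 | the host opened door 3) = (2/21) / (3/7) = 2/9.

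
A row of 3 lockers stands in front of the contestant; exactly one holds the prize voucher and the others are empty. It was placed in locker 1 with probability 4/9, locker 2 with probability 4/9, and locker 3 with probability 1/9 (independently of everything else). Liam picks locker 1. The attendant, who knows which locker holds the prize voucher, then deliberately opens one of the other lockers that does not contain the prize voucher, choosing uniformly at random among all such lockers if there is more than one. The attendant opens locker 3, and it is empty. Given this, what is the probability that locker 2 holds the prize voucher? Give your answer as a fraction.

Apply Bayes' rule, conditioning on where the prize voucher actually is.
If it is in locker 1 (prior 4/9): the attendant has 2 equally likely choices, so probability 1/2; weight (4/9)·(1/2) = 2/9.
If it is in locker 2 (prior 4/9): the attendant has no choice, probability 1; weight (4/9)·1 = 4/9.
If it is in locker 3 (prior 1/9): the attendant opened locker 3, so this case is ruled out; weight (1/9)·0 = 0.
The weights sum to 2/3.
So P(the prize voucher in locker 2 | the attendant opened locker 3) = (4/9) / (2/3) = 2/3.

2/3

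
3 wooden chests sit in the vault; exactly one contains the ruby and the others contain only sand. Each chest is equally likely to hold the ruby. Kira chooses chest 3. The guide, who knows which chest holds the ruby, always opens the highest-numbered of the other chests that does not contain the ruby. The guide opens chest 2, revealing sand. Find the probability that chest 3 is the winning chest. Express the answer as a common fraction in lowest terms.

1/2

Condition on the true location of the ruby.
If it is in either of chests 1 and 3 (prior 1/3 each): chest 2 is the highest-numbered option available, probability 1; weight (1/3)·1 = 1/3 each.
If it is in chest 2 (prior 1/3): the guide opened chest 2, so this case is ruled out; weight (1/3)·0 = 0.
The weights sum to 2/3.
So P(the ruby in chest 3 | the guide opened chest 2) = (1/3) / (2/3) = 1/2.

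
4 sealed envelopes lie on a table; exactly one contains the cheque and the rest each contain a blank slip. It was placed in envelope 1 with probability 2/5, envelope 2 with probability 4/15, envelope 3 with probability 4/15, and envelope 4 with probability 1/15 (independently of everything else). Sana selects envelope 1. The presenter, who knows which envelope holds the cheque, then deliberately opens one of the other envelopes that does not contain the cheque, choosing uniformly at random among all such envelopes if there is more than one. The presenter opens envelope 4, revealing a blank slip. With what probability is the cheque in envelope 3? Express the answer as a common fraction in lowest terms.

1/3

Condition on the true location of the cheque.
If it is in envelope 1 (prior 2/5): the presenter has 3 equally likely choices, so probability 1/3; weight (2/5)·(1/3) = 2/15.
If it is in either of envelopes 2 and 3 (prior 4/15 each): the presenter has 2 equally likely choices, so probability 1/2; weight (4/15)·(1/2) = 2/15 each.
If it is in envelope 4 (prior 1/15): the presenter opened envelope 4, so this case is ruled out; weight (1/15)·0 = 0.
The weights sum to 2/5.
So P(the cheque in envelope 3 | the presenter opened envelope 4) = (2/15) / (2/5) = 1/3.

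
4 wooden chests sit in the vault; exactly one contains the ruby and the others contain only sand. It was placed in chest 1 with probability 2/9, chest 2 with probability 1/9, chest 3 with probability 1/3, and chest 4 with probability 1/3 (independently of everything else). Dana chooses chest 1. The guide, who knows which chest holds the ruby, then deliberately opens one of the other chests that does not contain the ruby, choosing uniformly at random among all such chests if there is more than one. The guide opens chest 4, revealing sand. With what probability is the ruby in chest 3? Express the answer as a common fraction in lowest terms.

9/16

Condition on the true location of the ruby.
If it is in chest 1 (prior 2/9): the guide has 3 equally likely choices, so probability 1/3; weight (2/9)·(1/3) = 2/27.
If it is in chest 2 (prior 1/9): the guide has 2 equally likely choices, so probability 1/2; weight (1/9)·(1/2) = 1/18.
If it is in chest 3 (prior 1/3): the guide has 2 equally likely choices, so probability 1/2; weight (1/3)·(1/2) = 1/6.
If it is in chest 4 (prior 1/3): the guide opened chest 4, so this case is ruled out; weight (1/3)·0 = 0.
The weights sum to 8/27.
So P(the ruby in chest 3 | the guide opened chest 4) = (1/6) / (8/27) = 9/16.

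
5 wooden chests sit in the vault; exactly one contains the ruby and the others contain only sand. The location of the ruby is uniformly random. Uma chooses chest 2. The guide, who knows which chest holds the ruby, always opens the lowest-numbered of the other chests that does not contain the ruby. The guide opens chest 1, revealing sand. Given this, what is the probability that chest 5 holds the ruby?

Condition on the true location of the ruby.
If it is in chest 1 (prior 1/5): the guide opened chest 1, so this case is ruled out; weight (1/5)·0 = 0.
If it is in any of chests 2, 3, 4, and 5 (prior 1/5 each): chest 1 is the lowest-numbered option available, probability 1; weight (1/5)·1 = 1/5 each.
The weights sum to 4/5.
So P(the ruby in chest 5 | the guide opened chest 1) = (1/5) / (4/5) = 1/4.

1/4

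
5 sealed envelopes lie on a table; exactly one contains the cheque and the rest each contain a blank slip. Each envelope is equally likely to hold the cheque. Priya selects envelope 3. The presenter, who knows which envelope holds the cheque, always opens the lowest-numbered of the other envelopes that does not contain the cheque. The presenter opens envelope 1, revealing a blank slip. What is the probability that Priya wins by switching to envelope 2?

1/4

Apply Bayes' rule, conditioning on where the cheque actually is.
If it is in envelope 1 (prior 1/5): the presenter opened envelope 1, so this case is ruled out; weight (1/5)·0 = 0.
If it is in any of envelopes 2, 3, 4, and 5 (prior 1/5 each): envelope 1 is the lowest-numbered option available, probability 1; weight (1/5)·1 = 1/5 each.
The weights sum to 4/5.
So P(the cheque in envelope 2 | the presenter opened envelope 1) = (1/5) / (4/5) = 1/4.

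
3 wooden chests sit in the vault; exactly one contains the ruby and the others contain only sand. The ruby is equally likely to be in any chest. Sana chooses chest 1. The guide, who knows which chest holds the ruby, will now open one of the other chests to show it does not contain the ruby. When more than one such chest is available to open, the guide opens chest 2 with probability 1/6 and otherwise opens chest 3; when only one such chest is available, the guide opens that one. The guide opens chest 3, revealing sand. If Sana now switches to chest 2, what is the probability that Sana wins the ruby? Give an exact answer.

Apply Bayes' rule, conditioning on where the ruby actually is.
If it is in chest 1 (prior 1/3): chest 2 is available but not opened, probability 5/6; weight (1/3)·(5/6) = 5/18.
If it is in chest 2 (prior 1/3): only chest 3 is available, probability 1; weight (1/3)·1 = 1/3.
If it is in chest 3 (prior 1/3): the guide opened chest 3, so this case is ruled out; weight (1/3)·0 = 0.
The weights sum to 11/18.
So P(the ruby in chest 2 | the guide opened chest 3) = (1/3) / (11/18) = 6/11.

6/11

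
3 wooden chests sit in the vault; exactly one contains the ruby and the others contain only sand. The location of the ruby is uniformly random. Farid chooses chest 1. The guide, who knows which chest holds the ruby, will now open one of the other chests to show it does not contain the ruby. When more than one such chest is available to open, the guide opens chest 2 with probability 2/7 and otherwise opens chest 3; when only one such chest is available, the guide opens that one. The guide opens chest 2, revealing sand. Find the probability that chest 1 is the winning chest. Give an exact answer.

2/9

Apply Bayes' rule, conditioning on where the ruby actually is.
If it is in chest 1 (prior 1/3): chest 2 is available, opened with probability 2/7; weight (1/3)·(2/7) = 2/21.
If it is in chest 2 (prior 1/3): the guide opened chest 2, so this case is ruled out; weight (1/3)·0 = 0.
If it is in chest 3 (prior 1/3): only chest 2 is available, probability 1; weight (1/3)·1 = 1/3.
The weights sum to 3/7.
So P(the ruby in chest 1 | the guide opened chest 2) = (2/21) / (3/7) = 2/9.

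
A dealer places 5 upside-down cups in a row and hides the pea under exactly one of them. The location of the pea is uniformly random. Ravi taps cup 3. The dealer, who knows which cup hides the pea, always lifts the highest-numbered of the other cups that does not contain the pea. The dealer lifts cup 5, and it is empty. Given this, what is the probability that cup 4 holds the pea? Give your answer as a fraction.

1/4

Condition on the true location of the pea.
If it is under any of cups 1, 2, 3, and 4 (prior 1/5 each): cup 5 is the highest-numbered option available, probability 1; weight (1/5)·1 = 1/5 each.
If it is under cup 5 (prior 1/5): the dealer opened cup 5, so this case is ruled out; weight (1/5)·0 = 0.
The weights sum to 4/5.
So P(the pea under cup 4 | the dealer opened cup 5) = (1/5) / (4/5) = 1/4.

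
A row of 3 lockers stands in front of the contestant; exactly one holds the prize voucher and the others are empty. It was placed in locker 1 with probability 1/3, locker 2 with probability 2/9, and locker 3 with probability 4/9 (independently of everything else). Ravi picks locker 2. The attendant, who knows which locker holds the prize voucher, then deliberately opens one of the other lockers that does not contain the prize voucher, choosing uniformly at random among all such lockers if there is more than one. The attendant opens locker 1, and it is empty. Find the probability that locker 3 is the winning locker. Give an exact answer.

4/5

Condition on the true location of the prize voucher.
If it is in locker 1 (prior 1/3): the attendant opened locker 1, so this case is ruled out; weight (1/3)·0 = 0.
If it is in locker 2 (prior 2/9): the attendant has 2 equally likely choices, so probability 1/2; weight (2/9)·(1/2) = 1/9.
If it is in locker 3 (prior 4/9): the attendant has no choice, probability 1; weight (4/9)·1 = 4/9.
The weights sum to 5/9.
So P(the prize voucher in locker 3 | the attendant opened locker 1) = (4/9) / (5/9) = 4/5.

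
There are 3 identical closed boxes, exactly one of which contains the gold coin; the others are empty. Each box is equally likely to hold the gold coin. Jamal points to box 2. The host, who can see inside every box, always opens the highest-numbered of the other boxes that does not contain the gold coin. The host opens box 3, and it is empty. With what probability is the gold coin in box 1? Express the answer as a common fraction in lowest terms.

1/2

Apply Bayes' rule, conditioning on where the gold coin actually is.
If it is in either of boxes 1 and 2 (prior 1/3 each): box 3 is the highest-numbered option available, probability 1; weight (1/3)·1 = 1/3 each.
If it is in box 3 (prior 1/3): the host opened box 3, so this case is ruled out; weight (1/3)·0 = 0.
The weights sum to 2/3.
So P(the gold coin in box 1 | the host opened box 3) = (1/3) / (2/3) = 1/2.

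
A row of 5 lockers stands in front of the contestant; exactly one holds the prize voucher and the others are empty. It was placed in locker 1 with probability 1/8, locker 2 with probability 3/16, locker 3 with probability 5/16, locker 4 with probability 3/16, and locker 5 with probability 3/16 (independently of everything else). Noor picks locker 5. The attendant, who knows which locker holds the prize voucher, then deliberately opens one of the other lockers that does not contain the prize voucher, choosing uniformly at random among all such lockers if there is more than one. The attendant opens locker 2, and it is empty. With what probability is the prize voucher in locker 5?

Apply Bayes' rule, conditioning on where the prize voucher actually is.
If it is in locker 1 (prior 1/8): the attendant has 3 equally likely choices, so probability 1/3; weight (1/8)·(1/3) = 1/24.
If it is in locker 2 (prior 3/16): the attendant opened locker 2, so this case is ruled out; weight (3/16)·0 = 0.
If it is in locker 3 (prior 5/16): the attendant has 3 equally likely choices, so probability 1/3; weight (5/16)·(1/3) = 5/48.
If it is in locker 4 (prior 3/16): the attendant has 3 equally likely choices, so probability 1/3; weight (3/16)·(1/3) = 1/16.
If it is in locker 5 (prior 3/16): the attendant has 4 equally likely choices, so probability 1/4; weight (3/16)·(1/4) = 3/64.
The weights sum to 49/192.
So P(the prize voucher in locker 5 | the attendant opened locker 2) = (3/64) / (49/192) = 9/49.

9/49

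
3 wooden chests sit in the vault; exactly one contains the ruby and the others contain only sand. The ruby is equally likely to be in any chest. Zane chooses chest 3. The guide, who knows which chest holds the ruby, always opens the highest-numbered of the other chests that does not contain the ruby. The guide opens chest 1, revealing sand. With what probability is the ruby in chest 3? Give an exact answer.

Condition on the true location of the ruby.
If it is in chest 1 (prior 1/3): the guide opened chest 1, so this case is ruled out; weight (1/3)·0 = 0.
If it is in chest 2 (prior 1/3): chest 1 is the highest-numbered option available, probability 1; weight (1/3)·1 = 1/3.
If it is in chest 3 (prior 1/3): the guide would have opened chest 2 instead, probability 0; weight (1/3)·0 = 0.
The weights sum to 1/3.
So P(the ruby in chest 3 | the guide opened chest 1) = 0 / (1/3) = 0.

0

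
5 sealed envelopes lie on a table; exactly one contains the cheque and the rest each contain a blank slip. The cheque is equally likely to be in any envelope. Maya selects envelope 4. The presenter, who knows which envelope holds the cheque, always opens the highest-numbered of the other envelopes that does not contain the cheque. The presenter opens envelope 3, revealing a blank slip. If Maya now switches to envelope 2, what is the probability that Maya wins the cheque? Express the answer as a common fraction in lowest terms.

0

Condition on the true location of the cheque.
If it is in any of envelopes 1, 2, and 4 (prior 1/5 each): the presenter would have opened envelope 5 instead, probability 0; weight (1/5)·0 = 0 each.
If it is in envelope 3 (prior 1/5): the presenter opened envelope 3, so this case is ruled out; weight (1/5)·0 = 0.
If it is in envelope 5 (prior 1/5): envelope 3 is the highest-numbered option available, probability 1; weight (1/5)·1 = 1/5.
The weights sum to 1/5.
So P(the cheque in envelope 2 | the presenter opened envelope 3) = 0 / (1/5) = 0.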